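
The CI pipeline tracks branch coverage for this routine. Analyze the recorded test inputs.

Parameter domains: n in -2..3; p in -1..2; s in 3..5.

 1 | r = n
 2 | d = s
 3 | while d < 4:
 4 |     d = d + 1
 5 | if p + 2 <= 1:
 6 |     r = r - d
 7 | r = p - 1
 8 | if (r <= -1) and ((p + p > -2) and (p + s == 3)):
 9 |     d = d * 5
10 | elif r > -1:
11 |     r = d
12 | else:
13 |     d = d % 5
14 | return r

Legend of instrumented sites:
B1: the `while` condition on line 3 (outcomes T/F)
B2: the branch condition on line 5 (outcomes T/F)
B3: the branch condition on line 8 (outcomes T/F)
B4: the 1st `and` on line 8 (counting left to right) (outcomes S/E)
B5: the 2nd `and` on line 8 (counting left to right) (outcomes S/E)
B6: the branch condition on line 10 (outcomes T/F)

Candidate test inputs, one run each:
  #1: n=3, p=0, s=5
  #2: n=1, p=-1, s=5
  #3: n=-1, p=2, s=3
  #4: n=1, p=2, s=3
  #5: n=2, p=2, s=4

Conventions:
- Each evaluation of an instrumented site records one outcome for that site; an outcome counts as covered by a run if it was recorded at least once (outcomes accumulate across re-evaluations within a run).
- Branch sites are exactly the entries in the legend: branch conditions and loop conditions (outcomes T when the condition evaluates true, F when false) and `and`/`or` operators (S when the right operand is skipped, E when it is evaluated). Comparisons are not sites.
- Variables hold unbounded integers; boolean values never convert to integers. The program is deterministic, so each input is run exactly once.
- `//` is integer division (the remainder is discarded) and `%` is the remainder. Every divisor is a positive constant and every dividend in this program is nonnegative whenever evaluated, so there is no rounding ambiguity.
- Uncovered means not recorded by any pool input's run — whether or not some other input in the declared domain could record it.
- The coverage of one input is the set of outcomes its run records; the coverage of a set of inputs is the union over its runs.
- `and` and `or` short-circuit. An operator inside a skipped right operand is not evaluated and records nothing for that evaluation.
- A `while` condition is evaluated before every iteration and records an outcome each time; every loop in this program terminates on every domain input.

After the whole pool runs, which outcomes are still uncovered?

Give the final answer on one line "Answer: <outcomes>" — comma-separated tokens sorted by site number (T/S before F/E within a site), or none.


input #1 (n=3, p=0, s=5): events B1->F, B2->F, B4->E, B5->E, B3->F, B6->F; covers B1=F, B2=F, B3=F, B4=E, B5=E, B6=F
input #2 (n=1, p=-1, s=5): events B1->F, B2->T, B4->E, B5->S, B3->F, B6->F; covers B1=F, B2=T, B3=F, B4=E, B5=S, B6=F
input #3 (n=-1, p=2, s=3): events B1->T, B1->F, B2->F, B4->S, B3->F, B6->T; covers B1=T, B1=F, B2=F, B3=F, B4=S, B6=T
input #4 (n=1, p=2, s=3): events B1->T, B1->F, B2->F, B4->S, B3->F, B6->T; covers B1=T, B1=F, B2=F, B3=F, B4=S, B6=T
input #5 (n=2, p=2, s=4): events B1->F, B2->F, B4->S, B3->F, B6->T; covers B1=F, B2=F, B3=F, B4=S, B6=T
union over the pool: B1=T, B1=F, B2=T, B2=F, B3=F, B4=S, B4=E, B5=S, B5=E, B6=T, B6=F
uncovered (1 of 12): B3=T
Answer: B3=T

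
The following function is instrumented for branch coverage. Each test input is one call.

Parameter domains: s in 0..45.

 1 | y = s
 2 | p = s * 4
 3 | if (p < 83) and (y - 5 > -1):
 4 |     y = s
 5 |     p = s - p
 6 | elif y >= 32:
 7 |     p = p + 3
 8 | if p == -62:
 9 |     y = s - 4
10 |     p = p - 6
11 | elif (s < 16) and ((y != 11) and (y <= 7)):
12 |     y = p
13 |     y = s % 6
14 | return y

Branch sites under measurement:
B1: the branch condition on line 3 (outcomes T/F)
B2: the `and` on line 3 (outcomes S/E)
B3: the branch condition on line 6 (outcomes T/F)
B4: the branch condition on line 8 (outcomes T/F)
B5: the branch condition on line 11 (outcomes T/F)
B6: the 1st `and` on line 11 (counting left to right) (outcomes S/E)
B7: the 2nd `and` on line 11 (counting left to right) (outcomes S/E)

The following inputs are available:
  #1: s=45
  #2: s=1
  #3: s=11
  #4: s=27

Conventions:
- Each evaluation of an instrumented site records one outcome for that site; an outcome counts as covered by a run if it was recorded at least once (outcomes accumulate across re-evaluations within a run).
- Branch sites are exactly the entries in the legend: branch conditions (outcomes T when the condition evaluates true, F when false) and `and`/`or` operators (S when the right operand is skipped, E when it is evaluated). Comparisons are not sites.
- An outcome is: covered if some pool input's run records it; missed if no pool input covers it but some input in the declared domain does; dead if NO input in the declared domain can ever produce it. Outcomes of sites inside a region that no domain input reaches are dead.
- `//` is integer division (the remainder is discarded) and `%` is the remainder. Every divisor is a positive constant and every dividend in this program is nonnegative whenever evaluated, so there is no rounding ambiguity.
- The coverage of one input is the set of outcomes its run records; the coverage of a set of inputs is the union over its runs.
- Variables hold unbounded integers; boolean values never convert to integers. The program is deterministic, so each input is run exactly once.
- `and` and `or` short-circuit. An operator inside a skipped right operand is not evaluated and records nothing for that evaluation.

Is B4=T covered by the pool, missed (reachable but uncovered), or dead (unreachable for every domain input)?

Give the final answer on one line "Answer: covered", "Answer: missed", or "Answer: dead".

no pool input records B4=T
checking all 46 inputs in the declared domain: B4=T is never recorded -> dead

Answer: dead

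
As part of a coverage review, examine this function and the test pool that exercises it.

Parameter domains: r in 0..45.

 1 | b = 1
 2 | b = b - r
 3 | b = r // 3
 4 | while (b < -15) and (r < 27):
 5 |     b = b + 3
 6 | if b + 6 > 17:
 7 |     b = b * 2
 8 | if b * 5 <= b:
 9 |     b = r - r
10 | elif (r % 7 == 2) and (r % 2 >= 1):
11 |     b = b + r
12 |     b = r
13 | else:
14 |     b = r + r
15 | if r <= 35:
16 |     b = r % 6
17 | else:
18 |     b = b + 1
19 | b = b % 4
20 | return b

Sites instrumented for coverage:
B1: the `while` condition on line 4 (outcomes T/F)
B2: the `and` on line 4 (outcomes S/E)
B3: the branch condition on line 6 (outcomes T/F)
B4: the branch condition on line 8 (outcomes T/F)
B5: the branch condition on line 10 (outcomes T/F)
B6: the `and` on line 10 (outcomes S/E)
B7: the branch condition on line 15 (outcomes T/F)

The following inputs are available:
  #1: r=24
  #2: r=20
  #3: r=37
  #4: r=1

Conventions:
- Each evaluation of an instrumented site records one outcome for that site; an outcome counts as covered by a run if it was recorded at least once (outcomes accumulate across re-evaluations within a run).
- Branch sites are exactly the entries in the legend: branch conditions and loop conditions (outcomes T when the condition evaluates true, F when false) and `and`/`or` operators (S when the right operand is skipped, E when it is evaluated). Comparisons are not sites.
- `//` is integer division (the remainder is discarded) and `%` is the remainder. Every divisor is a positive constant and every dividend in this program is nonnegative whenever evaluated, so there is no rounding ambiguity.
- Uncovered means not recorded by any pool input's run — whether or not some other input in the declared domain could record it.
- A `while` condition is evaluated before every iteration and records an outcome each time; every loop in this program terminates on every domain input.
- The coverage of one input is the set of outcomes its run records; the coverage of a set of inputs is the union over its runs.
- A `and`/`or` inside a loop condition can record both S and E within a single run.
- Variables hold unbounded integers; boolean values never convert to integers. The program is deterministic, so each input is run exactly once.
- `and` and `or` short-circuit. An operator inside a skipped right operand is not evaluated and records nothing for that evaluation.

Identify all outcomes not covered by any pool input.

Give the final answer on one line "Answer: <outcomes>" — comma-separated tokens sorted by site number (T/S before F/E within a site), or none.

#1 (r=24) -> B2->S, B1->F, B3->F, B4->F, B6->S, B5->F, B7->T; covered: B1=F, B2=S, B3=F, B4=F, B5=F, B6=S, B7=T
#2 (r=20) -> B2->S, B1->F, B3->F, B4->F, B6->S, B5->F, B7->T; covered: B1=F, B2=S, B3=F, B4=F, B5=F, B6=S, B7=T
#3 (r=37) -> B2->S, B1->F, B3->T, B4->F, B6->E, B5->T, B7->F; covered: B1=F, B2=S, B3=T, B4=F, B5=T, B6=E, B7=F
#4 (r=1) -> B2->S, B1->F, B3->F, B4->T, B7->T; covered: B1=F, B2=S, B3=F, B4=T, B7=T
union over the pool: B1=F, B2=S, B3=T, B3=F, B4=T, B4=F, B5=T, B5=F, B6=S, B6=E, B7=T, B7=F
uncovered (2 of 14): B1=T, B2=E

Answer: B1=T, B2=E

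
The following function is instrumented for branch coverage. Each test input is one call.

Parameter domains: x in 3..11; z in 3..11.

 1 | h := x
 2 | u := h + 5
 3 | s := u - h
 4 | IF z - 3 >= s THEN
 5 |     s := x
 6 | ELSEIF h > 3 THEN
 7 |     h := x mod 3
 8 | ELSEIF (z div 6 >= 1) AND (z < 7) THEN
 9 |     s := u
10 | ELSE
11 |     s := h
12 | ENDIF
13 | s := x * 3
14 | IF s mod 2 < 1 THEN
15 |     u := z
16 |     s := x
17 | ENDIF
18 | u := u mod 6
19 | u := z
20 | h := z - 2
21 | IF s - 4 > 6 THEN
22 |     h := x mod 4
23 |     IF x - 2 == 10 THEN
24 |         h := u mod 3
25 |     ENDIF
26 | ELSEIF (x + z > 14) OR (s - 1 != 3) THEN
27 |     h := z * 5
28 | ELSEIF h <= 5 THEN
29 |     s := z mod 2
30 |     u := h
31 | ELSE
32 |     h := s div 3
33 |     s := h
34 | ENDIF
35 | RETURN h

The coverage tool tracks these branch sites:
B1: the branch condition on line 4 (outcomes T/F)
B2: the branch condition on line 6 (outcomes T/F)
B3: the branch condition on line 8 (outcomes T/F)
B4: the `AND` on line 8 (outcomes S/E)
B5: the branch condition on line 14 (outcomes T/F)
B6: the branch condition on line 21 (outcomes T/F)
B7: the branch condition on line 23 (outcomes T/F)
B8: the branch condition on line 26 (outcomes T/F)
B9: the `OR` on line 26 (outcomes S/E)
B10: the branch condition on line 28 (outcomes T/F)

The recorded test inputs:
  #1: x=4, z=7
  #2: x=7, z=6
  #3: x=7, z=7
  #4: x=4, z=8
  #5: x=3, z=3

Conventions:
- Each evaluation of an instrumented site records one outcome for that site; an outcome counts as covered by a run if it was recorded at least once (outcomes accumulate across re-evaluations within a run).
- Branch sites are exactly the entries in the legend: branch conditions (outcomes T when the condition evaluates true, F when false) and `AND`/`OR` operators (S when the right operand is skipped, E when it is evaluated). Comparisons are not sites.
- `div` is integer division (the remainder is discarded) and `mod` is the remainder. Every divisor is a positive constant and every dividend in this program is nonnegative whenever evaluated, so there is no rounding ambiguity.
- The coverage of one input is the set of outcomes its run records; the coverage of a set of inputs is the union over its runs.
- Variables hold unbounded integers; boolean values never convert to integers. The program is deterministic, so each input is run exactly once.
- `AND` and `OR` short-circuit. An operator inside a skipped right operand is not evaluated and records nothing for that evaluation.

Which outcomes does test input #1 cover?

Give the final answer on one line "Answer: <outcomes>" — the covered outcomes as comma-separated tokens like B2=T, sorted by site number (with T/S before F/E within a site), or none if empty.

Simulating input #1 (x=4, z=7) step by step:
  B1->F, B2->T, B5->T, B6->F, B9->E, B8->F, B10->T
collecting distinct outcomes: B1=F, B2=T, B5=T, B6=F, B8=F, B9=E, B10=T

Answer: B1=F, B2=T, B5=T, B6=F, B8=F, B9=E, B10=T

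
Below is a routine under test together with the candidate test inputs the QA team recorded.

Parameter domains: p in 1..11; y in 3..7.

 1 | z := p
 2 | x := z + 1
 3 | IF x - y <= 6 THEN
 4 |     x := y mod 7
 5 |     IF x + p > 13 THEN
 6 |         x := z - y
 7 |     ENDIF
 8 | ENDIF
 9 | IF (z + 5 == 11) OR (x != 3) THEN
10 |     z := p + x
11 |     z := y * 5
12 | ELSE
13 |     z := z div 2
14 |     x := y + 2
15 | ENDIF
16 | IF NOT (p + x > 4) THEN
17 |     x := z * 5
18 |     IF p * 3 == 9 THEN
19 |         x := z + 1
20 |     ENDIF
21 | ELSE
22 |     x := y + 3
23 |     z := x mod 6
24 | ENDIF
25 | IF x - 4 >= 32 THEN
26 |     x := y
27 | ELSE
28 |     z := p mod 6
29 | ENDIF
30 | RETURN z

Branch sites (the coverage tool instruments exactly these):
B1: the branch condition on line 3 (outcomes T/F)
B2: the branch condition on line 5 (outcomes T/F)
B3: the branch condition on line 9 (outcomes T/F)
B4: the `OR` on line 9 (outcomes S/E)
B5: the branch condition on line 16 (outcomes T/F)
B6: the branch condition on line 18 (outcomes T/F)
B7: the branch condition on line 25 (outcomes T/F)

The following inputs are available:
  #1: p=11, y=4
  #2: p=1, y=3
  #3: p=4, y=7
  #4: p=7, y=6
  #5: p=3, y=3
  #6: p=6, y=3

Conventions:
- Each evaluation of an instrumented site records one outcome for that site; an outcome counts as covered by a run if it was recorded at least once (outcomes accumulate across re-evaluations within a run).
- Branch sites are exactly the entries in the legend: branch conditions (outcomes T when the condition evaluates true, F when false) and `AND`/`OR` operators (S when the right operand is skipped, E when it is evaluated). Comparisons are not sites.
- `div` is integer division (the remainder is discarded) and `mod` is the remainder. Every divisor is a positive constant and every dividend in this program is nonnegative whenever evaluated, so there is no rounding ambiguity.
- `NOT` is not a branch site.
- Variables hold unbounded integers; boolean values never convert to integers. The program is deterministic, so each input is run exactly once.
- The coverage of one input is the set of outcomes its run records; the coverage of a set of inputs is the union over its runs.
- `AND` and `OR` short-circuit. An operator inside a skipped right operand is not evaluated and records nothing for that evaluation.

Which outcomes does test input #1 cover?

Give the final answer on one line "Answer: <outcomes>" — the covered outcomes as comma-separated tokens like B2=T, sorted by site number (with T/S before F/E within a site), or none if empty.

Event log for input #1 (p=11, y=4):
  B1->F, B4->E, B3->T, B5->F, B7->F
distinct outcomes covered: B1=F, B3=T, B4=E, B5=F, B7=F

Answer: B1=F, B3=T, B4=E, B5=F, B7=F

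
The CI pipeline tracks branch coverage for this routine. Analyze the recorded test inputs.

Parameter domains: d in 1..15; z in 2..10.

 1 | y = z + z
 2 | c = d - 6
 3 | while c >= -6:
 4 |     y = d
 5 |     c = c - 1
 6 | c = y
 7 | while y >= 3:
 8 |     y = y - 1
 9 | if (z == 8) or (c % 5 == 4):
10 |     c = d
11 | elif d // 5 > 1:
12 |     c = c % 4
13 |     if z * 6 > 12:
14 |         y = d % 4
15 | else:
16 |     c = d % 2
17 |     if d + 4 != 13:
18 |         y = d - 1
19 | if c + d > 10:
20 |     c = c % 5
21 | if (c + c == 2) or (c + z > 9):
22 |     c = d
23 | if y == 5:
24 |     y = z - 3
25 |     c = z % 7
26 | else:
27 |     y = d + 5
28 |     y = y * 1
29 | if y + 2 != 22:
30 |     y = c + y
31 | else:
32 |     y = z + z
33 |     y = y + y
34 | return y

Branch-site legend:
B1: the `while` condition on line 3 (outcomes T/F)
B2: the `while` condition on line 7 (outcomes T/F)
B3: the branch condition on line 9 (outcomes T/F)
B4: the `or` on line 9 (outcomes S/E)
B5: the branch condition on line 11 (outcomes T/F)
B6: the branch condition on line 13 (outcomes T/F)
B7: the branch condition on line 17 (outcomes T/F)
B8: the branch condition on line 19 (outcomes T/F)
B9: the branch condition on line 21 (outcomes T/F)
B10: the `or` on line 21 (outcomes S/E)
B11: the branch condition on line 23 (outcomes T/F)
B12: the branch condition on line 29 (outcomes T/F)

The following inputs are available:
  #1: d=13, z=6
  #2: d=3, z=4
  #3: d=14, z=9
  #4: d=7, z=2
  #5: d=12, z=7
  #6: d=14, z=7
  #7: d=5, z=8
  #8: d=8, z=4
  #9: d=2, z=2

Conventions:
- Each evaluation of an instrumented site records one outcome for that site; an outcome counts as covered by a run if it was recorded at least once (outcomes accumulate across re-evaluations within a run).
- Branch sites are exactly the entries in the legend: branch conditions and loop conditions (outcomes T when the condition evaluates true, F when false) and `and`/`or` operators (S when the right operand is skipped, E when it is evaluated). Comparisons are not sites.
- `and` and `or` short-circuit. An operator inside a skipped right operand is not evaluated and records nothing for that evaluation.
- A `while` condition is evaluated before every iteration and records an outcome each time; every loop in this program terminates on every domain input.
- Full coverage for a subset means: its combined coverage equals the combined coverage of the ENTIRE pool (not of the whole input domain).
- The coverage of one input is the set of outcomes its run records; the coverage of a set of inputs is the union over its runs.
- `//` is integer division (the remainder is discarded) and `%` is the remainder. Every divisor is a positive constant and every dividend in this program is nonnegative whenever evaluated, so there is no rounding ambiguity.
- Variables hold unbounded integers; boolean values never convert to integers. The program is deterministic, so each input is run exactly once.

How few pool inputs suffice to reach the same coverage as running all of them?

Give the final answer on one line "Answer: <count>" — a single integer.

run #1 (d=13, z=6) runs B1->T, B1->T, B1->T, B1->T, B1->T, B1->T, B1->T, B1->T, B1->T, B1->T, B1->T, B1->T, B1->T, B1->T, ...; records B1=T, B1=F, B2=T, B2=F, B3=F, B4=E, B5=T, B6=T, B8=T, B9=T, B10=S, B11=F, B12=T
run #2 (d=3, z=4) runs B1->T, B1->T, B1->T, B1->T, B1->F, B2->T, B2->F, B4->E, B3->F, B5->F, B7->T, B8->F, B10->S, B9->T, ...; records B1=T, B1=F, B2=T, B2=F, B3=F, B4=E, B5=F, B7=T, B8=F, B9=T, B10=S, B11=F, B12=T
run #3 (d=14, z=9) runs B1->T, B1->T, B1->T, B1->T, B1->T, B1->T, B1->T, B1->T, B1->T, B1->T, B1->T, B1->T, B1->T, B1->T, ...; records B1=T, B1=F, B2=T, B2=F, B3=T, B4=E, B8=T, B9=T, B10=E, B11=F, B12=T
run #4 (d=7, z=2) runs B1->T, B1->T, B1->T, B1->T, B1->T, B1->T, B1->T, B1->T, B1->F, B2->T, B2->T, B2->T, B2->T, B2->T, ...; records B1=T, B1=F, B2=T, B2=F, B3=F, B4=E, B5=F, B7=T, B8=F, B9=T, B10=S, B11=F, B12=T
run #5 (d=12, z=7) runs B1->T, B1->T, B1->T, B1->T, B1->T, B1->T, B1->T, B1->T, B1->T, B1->T, B1->T, B1->T, B1->T, B1->F, ...; records B1=T, B1=F, B2=T, B2=F, B3=F, B4=E, B5=T, B6=T, B8=T, B9=F, B10=E, B11=F, B12=T
run #6 (d=14, z=7) runs B1->T, B1->T, B1->T, B1->T, B1->T, B1->T, B1->T, B1->T, B1->T, B1->T, B1->T, B1->T, B1->T, B1->T, ...; records B1=T, B1=F, B2=T, B2=F, B3=T, B4=E, B8=T, B9=T, B10=E, B11=F, B12=T
run #7 (d=5, z=8) runs B1->T, B1->T, B1->T, B1->T, B1->T, B1->T, B1->F, B2->T, B2->T, B2->T, B2->F, B4->S, B3->T, B8->F, ...; records B1=T, B1=F, B2=T, B2=F, B3=T, B4=S, B8=F, B9=T, B10=E, B11=F, B12=T
run #8 (d=8, z=4) runs B1->T, B1->T, B1->T, B1->T, B1->T, B1->T, B1->T, B1->T, B1->T, B1->F, B2->T, B2->T, B2->T, B2->T, ...; records B1=T, B1=F, B2=T, B2=F, B3=F, B4=E, B5=F, B7=T, B8=F, B9=F, B10=E, B11=F, B12=T
run #9 (d=2, z=2) runs B1->T, B1->T, B1->T, B1->F, B2->F, B4->E, B3->F, B5->F, B7->T, B8->F, B10->E, B9->F, B11->F, B12->T; records B1=T, B1=F, B2=F, B3=F, B4=E, B5=F, B7=T, B8=F, B9=F, B10=E, B11=F, B12=T
the full pool covers 20 outcomes: B1=T, B1=F, B2=T, B2=F, B3=T, B3=F, B4=S, B4=E, B5=T, B5=F, B6=T, B7=T, B8=T, B8=F, B9=T, B9=F, B10=S, B10=E, B11=F, B12=T
size 1 is not enough: best union over all size-1 subsets is 13/20
size 2 is not enough: best union over all size-2 subsets is 18/20
at size 3, {1, 7, 8} reaches all 20 outcomes; every lexicographically earlier size-3 subset fails

Answer: 3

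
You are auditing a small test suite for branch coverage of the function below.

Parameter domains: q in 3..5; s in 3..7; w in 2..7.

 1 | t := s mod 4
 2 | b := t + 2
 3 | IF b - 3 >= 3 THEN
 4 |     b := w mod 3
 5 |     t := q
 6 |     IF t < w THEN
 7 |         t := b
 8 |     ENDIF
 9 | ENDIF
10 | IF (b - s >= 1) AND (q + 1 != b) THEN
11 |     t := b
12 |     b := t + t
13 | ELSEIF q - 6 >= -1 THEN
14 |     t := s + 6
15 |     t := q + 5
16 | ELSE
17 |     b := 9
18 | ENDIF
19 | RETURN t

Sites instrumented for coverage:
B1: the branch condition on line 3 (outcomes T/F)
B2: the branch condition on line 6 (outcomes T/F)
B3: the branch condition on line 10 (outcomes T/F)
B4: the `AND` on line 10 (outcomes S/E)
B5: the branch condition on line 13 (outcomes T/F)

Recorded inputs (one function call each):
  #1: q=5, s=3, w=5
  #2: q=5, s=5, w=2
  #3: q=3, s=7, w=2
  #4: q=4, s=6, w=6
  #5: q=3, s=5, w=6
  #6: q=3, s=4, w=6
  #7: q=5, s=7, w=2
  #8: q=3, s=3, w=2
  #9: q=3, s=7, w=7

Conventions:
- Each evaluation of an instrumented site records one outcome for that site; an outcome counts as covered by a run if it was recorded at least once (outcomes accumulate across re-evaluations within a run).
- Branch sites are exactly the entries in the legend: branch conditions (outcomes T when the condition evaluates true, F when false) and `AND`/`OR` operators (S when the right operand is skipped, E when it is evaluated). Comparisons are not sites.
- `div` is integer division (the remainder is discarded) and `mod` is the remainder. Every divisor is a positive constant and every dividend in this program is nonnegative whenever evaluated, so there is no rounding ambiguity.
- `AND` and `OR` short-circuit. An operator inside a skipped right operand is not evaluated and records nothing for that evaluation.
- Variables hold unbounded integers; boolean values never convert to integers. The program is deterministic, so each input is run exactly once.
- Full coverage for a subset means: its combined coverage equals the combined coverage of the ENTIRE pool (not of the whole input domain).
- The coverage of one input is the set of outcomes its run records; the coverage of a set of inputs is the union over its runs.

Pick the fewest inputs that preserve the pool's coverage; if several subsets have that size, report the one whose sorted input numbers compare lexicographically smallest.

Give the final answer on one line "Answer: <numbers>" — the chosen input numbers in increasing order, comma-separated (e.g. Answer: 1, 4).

input #1, q=5, s=3, w=5: events B1->F, B4->E, B3->T; outcomes B1=F, B3=T, B4=E
input #2, q=5, s=5, w=2: events B1->F, B4->S, B3->F, B5->T; outcomes B1=F, B3=F, B4=S, B5=T
input #3, q=3, s=7, w=2: events B1->F, B4->S, B3->F, B5->F; outcomes B1=F, B3=F, B4=S, B5=F
input #4, q=4, s=6, w=6: events B1->F, B4->S, B3->F, B5->F; outcomes B1=F, B3=F, B4=S, B5=F
input #5, q=3, s=5, w=6: events B1->F, B4->S, B3->F, B5->F; outcomes B1=F, B3=F, B4=S, B5=F
input #6, q=3, s=4, w=6: events B1->F, B4->S, B3->F, B5->F; outcomes B1=F, B3=F, B4=S, B5=F
input #7, q=5, s=7, w=2: events B1->F, B4->S, B3->F, B5->T; outcomes B1=F, B3=F, B4=S, B5=T
input #8, q=3, s=3, w=2: events B1->F, B4->E, B3->T; outcomes B1=F, B3=T, B4=E
input #9, q=3, s=7, w=7: events B1->F, B4->S, B3->F, B5->F; outcomes B1=F, B3=F, B4=S, B5=F
the full pool covers 7 outcomes: B1=F, B3=T, B3=F, B4=S, B4=E, B5=T, B5=F
no size-1 subset reaches all 7 outcomes (best union: 4/7)
no size-2 subset reaches all 7 outcomes (best union: 6/7)
inputs {1, 2, 3} (size 3) cover everything; no size-3 subset with a lexicographically smaller index list covers all 7

Answer: 1, 2, 3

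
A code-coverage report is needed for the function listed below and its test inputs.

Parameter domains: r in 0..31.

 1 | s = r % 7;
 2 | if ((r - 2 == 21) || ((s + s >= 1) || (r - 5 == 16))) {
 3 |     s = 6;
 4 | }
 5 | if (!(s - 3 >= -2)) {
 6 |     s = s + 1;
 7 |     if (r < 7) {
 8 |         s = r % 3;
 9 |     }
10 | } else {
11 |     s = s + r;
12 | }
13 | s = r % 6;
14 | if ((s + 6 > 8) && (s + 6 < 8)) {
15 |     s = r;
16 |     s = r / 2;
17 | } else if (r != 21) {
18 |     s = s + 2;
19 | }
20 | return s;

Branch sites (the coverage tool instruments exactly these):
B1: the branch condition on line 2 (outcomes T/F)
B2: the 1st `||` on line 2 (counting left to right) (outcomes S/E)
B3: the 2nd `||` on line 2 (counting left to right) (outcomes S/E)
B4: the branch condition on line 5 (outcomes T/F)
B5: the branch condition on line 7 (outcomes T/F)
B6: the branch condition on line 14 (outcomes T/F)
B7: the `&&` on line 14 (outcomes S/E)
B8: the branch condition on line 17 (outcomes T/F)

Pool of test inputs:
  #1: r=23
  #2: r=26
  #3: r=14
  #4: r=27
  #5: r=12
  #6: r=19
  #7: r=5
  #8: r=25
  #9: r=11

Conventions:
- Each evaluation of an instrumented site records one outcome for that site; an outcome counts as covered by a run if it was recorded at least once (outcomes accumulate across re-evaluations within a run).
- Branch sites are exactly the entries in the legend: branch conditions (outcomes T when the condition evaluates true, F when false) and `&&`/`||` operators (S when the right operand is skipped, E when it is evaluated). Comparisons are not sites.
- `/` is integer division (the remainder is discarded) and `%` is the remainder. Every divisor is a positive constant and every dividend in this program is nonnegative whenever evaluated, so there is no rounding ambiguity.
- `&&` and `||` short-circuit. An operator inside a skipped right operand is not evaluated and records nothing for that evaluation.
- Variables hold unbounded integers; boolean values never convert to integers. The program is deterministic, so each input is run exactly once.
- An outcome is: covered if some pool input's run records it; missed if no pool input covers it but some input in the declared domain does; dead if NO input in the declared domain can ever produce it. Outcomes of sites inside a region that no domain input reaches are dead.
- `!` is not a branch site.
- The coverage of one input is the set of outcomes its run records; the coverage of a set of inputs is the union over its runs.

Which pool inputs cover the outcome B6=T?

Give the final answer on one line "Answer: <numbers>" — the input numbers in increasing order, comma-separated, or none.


input #1 (r=23): does not produce B6=T
input #2 (r=26): does not produce B6=T
input #3 (r=14): does not produce B6=T
input #4 (r=27): does not produce B6=T
input #5 (r=12): does not produce B6=T
input #6 (r=19): does not produce B6=T
input #7 (r=5): does not produce B6=T
input #8 (r=25): does not produce B6=T
input #9 (r=11): does not produce B6=T
Answer: none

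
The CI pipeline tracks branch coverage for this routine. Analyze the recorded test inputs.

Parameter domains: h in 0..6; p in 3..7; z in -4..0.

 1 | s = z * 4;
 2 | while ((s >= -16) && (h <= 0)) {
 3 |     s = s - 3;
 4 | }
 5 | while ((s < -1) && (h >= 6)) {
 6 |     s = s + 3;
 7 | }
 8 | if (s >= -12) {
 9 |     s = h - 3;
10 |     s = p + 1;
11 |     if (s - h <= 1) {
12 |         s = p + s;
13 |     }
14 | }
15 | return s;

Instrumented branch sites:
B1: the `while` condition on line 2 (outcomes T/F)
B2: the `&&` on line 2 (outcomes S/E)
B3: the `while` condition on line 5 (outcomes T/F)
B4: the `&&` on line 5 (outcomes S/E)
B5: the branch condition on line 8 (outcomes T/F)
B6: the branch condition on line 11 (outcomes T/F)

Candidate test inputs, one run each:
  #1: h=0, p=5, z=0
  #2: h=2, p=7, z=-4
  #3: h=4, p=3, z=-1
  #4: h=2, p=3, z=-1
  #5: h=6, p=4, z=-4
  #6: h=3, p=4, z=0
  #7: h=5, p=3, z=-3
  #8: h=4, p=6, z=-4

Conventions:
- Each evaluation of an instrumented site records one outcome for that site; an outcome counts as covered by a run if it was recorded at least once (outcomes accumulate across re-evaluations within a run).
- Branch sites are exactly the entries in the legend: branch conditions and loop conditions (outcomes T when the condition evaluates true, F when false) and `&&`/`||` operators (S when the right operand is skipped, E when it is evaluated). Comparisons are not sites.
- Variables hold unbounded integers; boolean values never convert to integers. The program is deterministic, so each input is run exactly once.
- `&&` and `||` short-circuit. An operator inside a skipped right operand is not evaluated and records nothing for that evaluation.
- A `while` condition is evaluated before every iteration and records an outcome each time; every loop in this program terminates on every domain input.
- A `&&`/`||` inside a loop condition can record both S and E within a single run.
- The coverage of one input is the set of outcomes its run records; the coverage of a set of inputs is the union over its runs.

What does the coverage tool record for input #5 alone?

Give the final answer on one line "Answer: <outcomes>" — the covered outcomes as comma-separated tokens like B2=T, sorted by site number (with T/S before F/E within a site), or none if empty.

Running input #5 (h=6, p=4, z=-4), event by event:
  B2->E, B1->F, B4->E, B3->T, B4->E, B3->T, B4->E, B3->T, B4->E, B3->T
  B4->E, B3->T, B4->S, B3->F, B5->T, B6->T
as a set, this run covers: B1=F, B2=E, B3=T, B3=F, B4=S, B4=E, B5=T, B6=T

Answer: B1=F, B2=E, B3=T, B3=F, B4=S, B4=E, B5=T, B6=T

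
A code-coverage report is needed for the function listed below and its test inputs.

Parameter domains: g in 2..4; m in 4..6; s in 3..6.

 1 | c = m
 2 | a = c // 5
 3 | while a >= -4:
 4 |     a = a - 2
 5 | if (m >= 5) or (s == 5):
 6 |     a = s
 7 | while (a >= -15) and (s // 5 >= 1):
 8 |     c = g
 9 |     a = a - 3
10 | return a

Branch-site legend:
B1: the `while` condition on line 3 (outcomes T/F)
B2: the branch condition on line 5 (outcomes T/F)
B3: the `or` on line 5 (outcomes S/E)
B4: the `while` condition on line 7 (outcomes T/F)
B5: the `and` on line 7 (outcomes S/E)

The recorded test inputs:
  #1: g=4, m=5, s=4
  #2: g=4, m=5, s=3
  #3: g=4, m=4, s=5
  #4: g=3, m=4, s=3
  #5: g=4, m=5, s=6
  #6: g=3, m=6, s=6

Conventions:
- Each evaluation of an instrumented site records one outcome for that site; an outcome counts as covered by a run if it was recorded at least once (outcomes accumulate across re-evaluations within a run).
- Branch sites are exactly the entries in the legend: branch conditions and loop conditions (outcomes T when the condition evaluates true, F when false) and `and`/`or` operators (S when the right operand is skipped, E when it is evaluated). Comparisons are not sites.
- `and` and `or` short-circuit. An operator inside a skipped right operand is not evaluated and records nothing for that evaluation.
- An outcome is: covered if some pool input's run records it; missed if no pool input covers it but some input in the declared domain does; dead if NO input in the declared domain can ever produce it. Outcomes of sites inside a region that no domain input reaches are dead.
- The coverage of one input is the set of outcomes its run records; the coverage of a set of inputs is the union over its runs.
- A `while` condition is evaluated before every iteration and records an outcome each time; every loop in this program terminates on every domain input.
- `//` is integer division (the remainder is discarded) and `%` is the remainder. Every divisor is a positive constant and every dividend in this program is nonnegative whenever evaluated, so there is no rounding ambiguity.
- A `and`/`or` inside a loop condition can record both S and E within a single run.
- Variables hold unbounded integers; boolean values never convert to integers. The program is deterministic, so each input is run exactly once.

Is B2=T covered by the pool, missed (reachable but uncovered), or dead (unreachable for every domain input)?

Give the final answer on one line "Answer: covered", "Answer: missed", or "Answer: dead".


B2=T is recorded by pool input(s) 1, 2, 3, 5, 6 -> covered
Answer: covered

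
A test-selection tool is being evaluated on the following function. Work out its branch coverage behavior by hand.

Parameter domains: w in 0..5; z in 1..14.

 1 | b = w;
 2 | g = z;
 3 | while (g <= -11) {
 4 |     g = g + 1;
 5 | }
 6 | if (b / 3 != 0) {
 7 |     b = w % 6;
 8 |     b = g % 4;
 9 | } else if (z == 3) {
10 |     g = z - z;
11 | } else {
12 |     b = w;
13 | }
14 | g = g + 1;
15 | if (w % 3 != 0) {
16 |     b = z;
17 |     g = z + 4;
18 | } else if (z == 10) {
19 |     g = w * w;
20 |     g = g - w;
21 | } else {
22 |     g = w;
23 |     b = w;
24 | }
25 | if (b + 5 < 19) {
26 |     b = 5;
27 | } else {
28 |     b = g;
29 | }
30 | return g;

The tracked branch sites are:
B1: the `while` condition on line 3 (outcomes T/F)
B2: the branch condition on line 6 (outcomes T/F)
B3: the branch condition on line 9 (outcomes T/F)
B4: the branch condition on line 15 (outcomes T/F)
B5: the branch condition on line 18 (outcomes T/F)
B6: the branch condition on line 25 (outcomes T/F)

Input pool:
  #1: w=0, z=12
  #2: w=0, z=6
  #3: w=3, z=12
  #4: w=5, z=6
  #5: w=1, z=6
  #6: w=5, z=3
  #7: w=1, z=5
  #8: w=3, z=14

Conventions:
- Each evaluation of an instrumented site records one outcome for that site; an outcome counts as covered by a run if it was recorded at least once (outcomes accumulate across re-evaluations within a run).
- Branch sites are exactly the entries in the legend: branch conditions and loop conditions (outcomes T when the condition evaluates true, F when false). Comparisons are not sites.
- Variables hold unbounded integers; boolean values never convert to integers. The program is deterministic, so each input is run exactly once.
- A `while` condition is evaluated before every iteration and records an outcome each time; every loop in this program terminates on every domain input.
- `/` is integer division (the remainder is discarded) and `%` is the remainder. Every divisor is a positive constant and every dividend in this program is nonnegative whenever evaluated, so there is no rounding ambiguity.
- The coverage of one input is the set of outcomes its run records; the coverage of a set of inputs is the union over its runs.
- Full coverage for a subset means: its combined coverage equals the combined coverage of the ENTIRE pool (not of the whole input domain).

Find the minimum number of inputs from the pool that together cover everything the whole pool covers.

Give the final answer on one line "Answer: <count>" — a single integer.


test 1 (w=0, z=12) fires B1->F, B2->F, B3->F, B4->F, B5->F, B6->T; hits B1=F, B2=F, B3=F, B4=F, B5=F, B6=T
test 2 (w=0, z=6) fires B1->F, B2->F, B3->F, B4->F, B5->F, B6->T; hits B1=F, B2=F, B3=F, B4=F, B5=F, B6=T
test 3 (w=3, z=12) fires B1->F, B2->T, B4->F, B5->F, B6->T; hits B1=F, B2=T, B4=F, B5=F, B6=T
test 4 (w=5, z=6) fires B1->F, B2->T, B4->T, B6->T; hits B1=F, B2=T, B4=T, B6=T
test 5 (w=1, z=6) fires B1->F, B2->F, B3->F, B4->T, B6->T; hits B1=F, B2=F, B3=F, B4=T, B6=T
test 6 (w=5, z=3) fires B1->F, B2->T, B4->T, B6->T; hits B1=F, B2=T, B4=T, B6=T
test 7 (w=1, z=5) fires B1->F, B2->F, B3->F, B4->T, B6->T; hits B1=F, B2=F, B3=F, B4=T, B6=T
test 8 (w=3, z=14) fires B1->F, B2->T, B4->F, B5->F, B6->T; hits B1=F, B2=T, B4=F, B5=F, B6=T
the full pool covers 8 outcomes: B1=F, B2=T, B2=F, B3=F, B4=T, B4=F, B5=F, B6=T
size 1 is not enough: best union over all size-1 subsets is 6/8
size 2: inputs {1, 4} cover all 8 outcomes, and no lexicographically smaller subset of this size does
Answer: 2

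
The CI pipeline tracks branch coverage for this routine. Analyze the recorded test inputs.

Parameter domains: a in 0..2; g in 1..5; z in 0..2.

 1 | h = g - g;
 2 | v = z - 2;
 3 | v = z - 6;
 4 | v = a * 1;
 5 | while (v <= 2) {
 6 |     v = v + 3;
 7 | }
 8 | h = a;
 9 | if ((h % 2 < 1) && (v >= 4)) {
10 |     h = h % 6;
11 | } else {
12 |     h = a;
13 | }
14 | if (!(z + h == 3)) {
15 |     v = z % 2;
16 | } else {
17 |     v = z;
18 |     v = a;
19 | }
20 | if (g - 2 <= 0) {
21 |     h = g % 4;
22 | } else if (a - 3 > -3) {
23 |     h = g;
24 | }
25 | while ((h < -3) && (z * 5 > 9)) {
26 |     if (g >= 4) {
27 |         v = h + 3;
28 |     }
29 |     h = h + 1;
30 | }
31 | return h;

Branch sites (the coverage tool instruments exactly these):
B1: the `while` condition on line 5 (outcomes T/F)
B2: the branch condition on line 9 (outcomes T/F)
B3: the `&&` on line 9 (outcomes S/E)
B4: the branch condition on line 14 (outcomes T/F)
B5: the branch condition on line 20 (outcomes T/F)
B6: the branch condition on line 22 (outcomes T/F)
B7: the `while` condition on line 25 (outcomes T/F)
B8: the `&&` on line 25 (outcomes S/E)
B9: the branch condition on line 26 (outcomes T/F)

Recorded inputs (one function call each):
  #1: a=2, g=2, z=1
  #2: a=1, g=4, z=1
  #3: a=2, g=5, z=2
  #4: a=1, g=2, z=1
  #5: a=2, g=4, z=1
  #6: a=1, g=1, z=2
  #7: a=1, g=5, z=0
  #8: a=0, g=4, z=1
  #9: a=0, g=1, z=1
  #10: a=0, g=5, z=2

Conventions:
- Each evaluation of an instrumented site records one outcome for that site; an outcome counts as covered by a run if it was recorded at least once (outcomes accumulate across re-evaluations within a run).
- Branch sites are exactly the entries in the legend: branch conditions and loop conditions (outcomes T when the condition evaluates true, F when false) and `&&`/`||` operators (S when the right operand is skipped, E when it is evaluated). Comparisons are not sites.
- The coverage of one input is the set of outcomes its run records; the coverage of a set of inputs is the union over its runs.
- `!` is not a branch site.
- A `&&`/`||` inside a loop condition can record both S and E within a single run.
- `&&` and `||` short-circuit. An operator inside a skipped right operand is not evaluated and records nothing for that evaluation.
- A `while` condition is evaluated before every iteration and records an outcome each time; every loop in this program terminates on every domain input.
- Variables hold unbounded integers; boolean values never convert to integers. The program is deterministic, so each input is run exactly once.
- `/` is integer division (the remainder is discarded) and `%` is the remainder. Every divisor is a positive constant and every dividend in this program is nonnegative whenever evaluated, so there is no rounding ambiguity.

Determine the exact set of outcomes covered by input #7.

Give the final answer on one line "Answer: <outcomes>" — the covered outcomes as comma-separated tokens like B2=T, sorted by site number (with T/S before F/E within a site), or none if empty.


Tracing the run of input #7 (a=1, g=5, z=0):
  B1->T, B1->F, B3->S, B2->F, B4->T, B5->F, B6->T, B8->S, B7->F
deduplicating events, the covered set is: B1=T, B1=F, B2=F, B3=S, B4=T, B5=F, B6=T, B7=F, B8=S
Answer: B1=T, B1=F, B2=F, B3=S, B4=T, B5=F, B6=T, B7=F, B8=S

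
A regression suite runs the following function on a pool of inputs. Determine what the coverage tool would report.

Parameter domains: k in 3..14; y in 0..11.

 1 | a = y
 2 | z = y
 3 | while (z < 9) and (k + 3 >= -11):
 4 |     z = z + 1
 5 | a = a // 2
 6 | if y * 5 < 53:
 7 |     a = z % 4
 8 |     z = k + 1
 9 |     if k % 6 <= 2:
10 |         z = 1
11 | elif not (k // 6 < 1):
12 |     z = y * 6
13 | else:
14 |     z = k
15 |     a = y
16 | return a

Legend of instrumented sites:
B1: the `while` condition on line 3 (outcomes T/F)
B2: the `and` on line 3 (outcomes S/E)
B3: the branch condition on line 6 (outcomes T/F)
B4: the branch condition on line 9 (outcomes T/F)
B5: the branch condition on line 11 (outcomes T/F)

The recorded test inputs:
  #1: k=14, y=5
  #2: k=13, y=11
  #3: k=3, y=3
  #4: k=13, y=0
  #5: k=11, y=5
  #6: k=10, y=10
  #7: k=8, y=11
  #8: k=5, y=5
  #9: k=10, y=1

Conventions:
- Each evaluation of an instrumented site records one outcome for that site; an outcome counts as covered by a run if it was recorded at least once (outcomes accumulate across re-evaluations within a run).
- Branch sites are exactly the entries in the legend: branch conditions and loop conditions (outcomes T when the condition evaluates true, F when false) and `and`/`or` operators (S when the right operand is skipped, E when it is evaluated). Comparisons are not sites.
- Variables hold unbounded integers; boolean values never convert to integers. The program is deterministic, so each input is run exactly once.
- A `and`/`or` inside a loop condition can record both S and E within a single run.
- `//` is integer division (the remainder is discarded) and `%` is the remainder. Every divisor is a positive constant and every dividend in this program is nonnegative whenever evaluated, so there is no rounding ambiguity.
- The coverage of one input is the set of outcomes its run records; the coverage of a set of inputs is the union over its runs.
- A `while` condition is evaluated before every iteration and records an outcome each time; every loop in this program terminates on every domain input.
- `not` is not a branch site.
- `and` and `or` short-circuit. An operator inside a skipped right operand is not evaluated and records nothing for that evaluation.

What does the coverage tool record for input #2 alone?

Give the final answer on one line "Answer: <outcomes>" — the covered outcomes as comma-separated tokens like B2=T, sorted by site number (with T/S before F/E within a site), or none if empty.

Event log for input #2 (k=13, y=11):
  B2->S, B1->F, B3->F, B5->T
collecting distinct outcomes: B1=F, B2=S, B3=F, B5=T

Answer: B1=F, B2=S, B3=F, B5=T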